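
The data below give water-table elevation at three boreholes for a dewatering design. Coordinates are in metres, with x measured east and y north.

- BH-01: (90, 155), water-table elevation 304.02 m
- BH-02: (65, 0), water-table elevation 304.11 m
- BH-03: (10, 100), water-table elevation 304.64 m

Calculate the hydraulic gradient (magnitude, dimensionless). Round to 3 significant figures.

Differences from BH-01: to BH-02 (Δx, Δy, Δh) = (-25, -155, +0.09); to BH-03 = (-80, -55, +0.62).
Determinant of the coordinate differences = (-25)·(-55) − (-80)·(-155) = -11025.
∂h/∂x = [(+0.09)·(-55) − (+0.62)·(-155)] / -11025 = -0.008268
∂h/∂y = [(-25)·(+0.62) − (-80)·(+0.09)] / -11025 = +0.0007528
|∇h| = √(-0.008268² + 0.0007528²) = 0.008302

0.00830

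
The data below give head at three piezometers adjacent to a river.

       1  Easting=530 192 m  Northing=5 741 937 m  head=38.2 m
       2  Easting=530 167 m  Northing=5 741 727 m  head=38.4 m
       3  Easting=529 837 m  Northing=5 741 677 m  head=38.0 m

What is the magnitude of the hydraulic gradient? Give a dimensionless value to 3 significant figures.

With h = a·x + b·y + c and 1 as origin, the differences give:
  (-25)·a + (-210)·b = +0.2
  (-355)·a + (-260)·b = -0.2
Eliminate b (×(-260) and ×(-210), subtract): -68050·a = -94.00 → a = ∂h/∂x = +0.001381
Back-substitute: b = ∂h/∂y = -0.001117.
|∇h| = √(0.001381² + -0.001117²) = 0.001776

0.00178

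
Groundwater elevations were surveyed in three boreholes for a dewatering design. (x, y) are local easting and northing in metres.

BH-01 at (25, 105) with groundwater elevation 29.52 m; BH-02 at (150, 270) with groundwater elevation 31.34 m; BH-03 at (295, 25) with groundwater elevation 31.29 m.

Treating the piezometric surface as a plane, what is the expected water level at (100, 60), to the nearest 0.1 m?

Differences from BH-01: to BH-02 (Δx, Δy, Δh) = (125, 165, +1.82); to BH-03 = (270, -80, +1.77).
Determinant of the coordinate differences = 125·(-80) − 270·165 = -54550.
∂h/∂x = [(+1.82)·(-80) − (+1.77)·165] / -54550 = +0.008023
∂h/∂y = [125·(+1.77) − 270·(+1.82)] / -54550 = +0.004952
h(100, 60) = 29.52 + (+0.008023)·(75) + (+0.004952)·(-45) = 29.52 +0.602 -0.223 = 29.899 m.

29.9 m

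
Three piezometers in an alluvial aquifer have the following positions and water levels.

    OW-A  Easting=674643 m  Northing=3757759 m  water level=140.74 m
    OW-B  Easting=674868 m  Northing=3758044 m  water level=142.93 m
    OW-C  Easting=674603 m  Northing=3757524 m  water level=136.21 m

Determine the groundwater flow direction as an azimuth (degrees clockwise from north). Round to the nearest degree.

Taking OW-A as reference: OW-B−OW-A = (225, 285, +2.19); OW-C−OW-A = (-40, -235, -4.53).
Solve a·Δx + b·Δy = Δh: det = 225·(-235) − (-40)·285 = -41475.
∂h/∂x = [(+2.19)·(-235) − (-4.53)·285] / -41475 = -0.01872
∂h/∂y = [225·(-4.53) − (-40)·(+2.19)] / -41475 = +0.02246
Flow direction (−∇h) has components (+0.01872 E, -0.02246 N).
Azimuth = atan2(E, N) = atan2(+0.01872, -0.02246) = 140.2° ≈ 140°.

140°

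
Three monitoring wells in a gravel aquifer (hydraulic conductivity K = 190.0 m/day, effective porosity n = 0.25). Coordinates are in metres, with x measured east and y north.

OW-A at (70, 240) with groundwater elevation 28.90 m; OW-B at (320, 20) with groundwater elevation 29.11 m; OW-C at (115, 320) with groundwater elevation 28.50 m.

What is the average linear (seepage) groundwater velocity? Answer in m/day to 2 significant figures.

Differences from OW-A: to OW-B (Δx, Δy, Δh) = (250, -220, +0.21); to OW-C = (45, 80, -0.40).
Solve a·Δx + b·Δy = Δh: det = 250·80 − 45·(-220) = 29900.
∂h/∂x = [(+0.21)·80 − (-0.40)·(-220)] / 29900 = -0.002381
∂h/∂y = [250·(-0.40) − 45·(+0.21)] / 29900 = -0.003661
|∇h| = √(-0.002381² + -0.003661²) = 0.004367
Seepage velocity v = K·i/n = 190.0 × 0.004367 / 0.25 = 3.319 m/day.

3.3 m/day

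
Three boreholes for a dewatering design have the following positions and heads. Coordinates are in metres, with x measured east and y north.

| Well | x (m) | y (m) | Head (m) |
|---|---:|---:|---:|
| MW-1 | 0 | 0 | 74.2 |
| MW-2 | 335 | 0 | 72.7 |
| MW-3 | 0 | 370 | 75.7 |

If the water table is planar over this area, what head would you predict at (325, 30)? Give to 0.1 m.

72.9 m

∂h/∂x = (72.7 − 74.2) / (335 − 0) = -0.004478
∂h/∂y = (75.7 − 74.2) / (370 − 0) = +0.004054
h(325, 30) = 74.2 + (-0.004478)·(325) + (+0.004054)·(30) = 74.2 -1.455 +0.122 = 72.866 m.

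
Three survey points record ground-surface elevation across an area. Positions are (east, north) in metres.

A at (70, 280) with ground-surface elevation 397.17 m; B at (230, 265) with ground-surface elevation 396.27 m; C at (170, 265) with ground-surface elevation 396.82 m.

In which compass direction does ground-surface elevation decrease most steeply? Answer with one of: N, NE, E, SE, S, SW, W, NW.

With z = a·x + b·y + c and A as origin, the differences give:
  160·a + (-15)·b = -0.90
  100·a + (-15)·b = -0.35
Eliminate b (×(-15) and ×(-15), subtract): -900·a = 8.250 → a = ∂z/∂x = -0.009167
Back-substitute: b = ∂z/∂y = -0.03778.
Steepest decrease is along −∇f = (+0.009167 E, +0.03778 N) → north.

N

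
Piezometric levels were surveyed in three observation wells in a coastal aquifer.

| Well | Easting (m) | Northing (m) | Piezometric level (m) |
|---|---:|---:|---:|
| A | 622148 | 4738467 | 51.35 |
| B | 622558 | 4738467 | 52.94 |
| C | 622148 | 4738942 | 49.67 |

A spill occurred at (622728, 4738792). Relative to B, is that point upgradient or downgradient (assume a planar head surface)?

∂h/∂x = (52.94 − 51.35) / (622558 − 622148) = +0.003878
∂h/∂y = (49.67 − 51.35) / (4738942 − 4738467) = -0.003537
Head at (622728, 4738792) = 51.35 + (+0.003878)·(580) + (-0.003537)·(325) = 52.45 m.
That is lower than the 52.94 m at B, so the point is downgradient.

downgradient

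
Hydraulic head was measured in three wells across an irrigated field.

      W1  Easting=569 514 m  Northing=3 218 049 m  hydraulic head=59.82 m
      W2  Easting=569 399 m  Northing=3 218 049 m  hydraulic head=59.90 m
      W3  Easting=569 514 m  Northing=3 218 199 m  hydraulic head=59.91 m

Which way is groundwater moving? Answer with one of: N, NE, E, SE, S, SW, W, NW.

SE

∂h/∂x = (59.90 − 59.82) / (569399 − 569514) = -0.0006957
∂h/∂y = (59.91 − 59.82) / (3218199 − 3218049) = +0.0006000
Flow = −∇h = (+0.0006957 east, -0.0006000 north), which points southeast.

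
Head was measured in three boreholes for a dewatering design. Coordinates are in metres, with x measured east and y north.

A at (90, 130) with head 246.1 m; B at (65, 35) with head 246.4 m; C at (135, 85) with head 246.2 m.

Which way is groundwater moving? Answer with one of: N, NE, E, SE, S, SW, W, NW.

With h = a·x + b·y + c and A as origin, the differences give:
  (-25)·a + (-95)·b = +0.3
  45·a + (-45)·b = +0.1
Eliminate b (×(-45) and ×(-95), subtract): 5400·a = -4.00 → a = ∂h/∂x = -0.0007407
Back-substitute: b = ∂h/∂y = -0.002963.
Flow = −∇h = (+0.0007407 east, +0.002963 north), which points north.

N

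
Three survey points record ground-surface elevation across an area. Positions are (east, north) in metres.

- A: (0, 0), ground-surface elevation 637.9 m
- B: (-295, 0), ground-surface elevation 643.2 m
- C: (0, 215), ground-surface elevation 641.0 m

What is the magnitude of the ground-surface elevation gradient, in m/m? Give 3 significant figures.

0.0230 m/m

∂z/∂x = (643.2 − 637.9) / (-295 − 0) = -0.01797
∂z/∂y = (641.0 − 637.9) / (215 − 0) = +0.01442
|∇f| = √(-0.01797² + 0.01442²) = 0.02304 m/m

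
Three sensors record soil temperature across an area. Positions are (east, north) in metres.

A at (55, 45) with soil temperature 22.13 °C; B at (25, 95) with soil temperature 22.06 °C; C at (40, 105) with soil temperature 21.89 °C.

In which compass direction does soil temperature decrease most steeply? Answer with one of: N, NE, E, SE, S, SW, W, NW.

NE

Three-point gradient (reference A): Δ to B = (-30, 50, -0.07), Δ to C = (-15, 60, -0.24).
∂T/∂x = -0.007429, ∂T/∂y = -0.005857 (det = -1050).
Steepest decrease is along −∇f = (+0.007429 E, +0.005857 N) → northeast.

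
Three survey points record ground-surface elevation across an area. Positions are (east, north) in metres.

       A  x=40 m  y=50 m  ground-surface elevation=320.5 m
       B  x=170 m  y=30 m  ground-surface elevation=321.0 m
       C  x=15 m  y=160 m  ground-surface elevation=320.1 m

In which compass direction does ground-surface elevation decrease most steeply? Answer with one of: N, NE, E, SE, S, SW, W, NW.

NW

Differences from A: to B (Δx, Δy, Δh) = (130, -20, +0.5); to C = (-25, 110, -0.4).
Determinant of the coordinate differences = 130·110 − (-25)·(-20) = 13800.
∂z/∂x = [(+0.5)·110 − (-0.4)·(-20)] / 13800 = +0.003406
∂z/∂y = [130·(-0.4) − (-25)·(+0.5)] / 13800 = -0.002862
Steepest decrease is along −∇f = (-0.003406 E, +0.002862 N) → northwest.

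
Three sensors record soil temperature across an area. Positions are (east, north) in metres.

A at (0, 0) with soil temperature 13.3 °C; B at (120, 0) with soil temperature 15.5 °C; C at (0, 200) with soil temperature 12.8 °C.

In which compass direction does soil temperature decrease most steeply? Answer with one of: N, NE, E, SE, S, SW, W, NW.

W

∂T/∂x = (15.5 − 13.3) / (120 − 0) = +0.01833
∂T/∂y = (12.8 − 13.3) / (200 − 0) = -0.002500
Steepest decrease is along −∇f = (-0.01833 E, +0.002500 N) → west.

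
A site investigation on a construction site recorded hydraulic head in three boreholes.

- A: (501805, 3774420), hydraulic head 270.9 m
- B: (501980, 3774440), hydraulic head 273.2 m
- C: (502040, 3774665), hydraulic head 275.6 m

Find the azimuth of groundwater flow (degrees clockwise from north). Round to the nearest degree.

Three-point gradient (reference A): Δ to B = (175, 20, +2.3), Δ to C = (235, 245, +4.7).
∂h/∂x = +0.01230, ∂h/∂y = +0.007387 (det = 38175).
Flow direction (−∇h) has components (-0.01230 E, -0.007387 N).
Azimuth = atan2(E, N) = atan2(-0.01230, -0.007387) = 239.0° ≈ 239°.

239°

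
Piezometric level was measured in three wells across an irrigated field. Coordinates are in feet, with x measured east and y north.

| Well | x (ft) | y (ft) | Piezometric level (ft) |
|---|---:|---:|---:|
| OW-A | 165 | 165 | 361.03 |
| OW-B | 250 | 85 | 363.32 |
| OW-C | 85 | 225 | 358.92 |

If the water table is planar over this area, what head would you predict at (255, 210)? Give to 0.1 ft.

363.1 ft

With h = a·x + b·y + c and OW-A as origin, the differences give:
  85·a + (-80)·b = +2.29
  (-80)·a + 60·b = -2.11
Eliminate b (×60 and ×(-80), subtract): -1300·a = -31.400 → a = ∂h/∂x = +0.02415
Back-substitute: b = ∂h/∂y = -0.002962.
h(255, 210) = 361.03 + (+0.02415)·(90) + (-0.002962)·(45) = 361.03 +2.174 -0.133 = 363.071 ft.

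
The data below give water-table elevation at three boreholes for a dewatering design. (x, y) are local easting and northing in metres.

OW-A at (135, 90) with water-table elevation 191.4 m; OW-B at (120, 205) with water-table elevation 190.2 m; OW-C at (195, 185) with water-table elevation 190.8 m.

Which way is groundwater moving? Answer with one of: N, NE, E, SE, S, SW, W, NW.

With h = a·x + b·y + c and OW-A as origin, the differences give:
  (-15)·a + 115·b = -1.2
  60·a + 95·b = -0.6
Eliminate b (×95 and ×115, subtract): -8325·a = -45.00 → a = ∂h/∂x = +0.005405
Back-substitute: b = ∂h/∂y = -0.009730.
Flow = −∇h = (-0.005405 east, +0.009730 north), which points northwest.

NW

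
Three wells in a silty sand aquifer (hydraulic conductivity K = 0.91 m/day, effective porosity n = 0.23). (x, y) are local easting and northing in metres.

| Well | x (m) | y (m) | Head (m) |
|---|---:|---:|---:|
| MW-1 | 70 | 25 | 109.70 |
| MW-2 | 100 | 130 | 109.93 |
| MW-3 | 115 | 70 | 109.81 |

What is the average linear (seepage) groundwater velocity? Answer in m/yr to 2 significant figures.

With h = a·x + b·y + c and MW-1 as origin, the differences give:
  30·a + 105·b = +0.23
  45·a + 45·b = +0.11
Eliminate b (×45 and ×105, subtract): -3375·a = -1.200 → a = ∂h/∂x = +0.0003556
Back-substitute: b = ∂h/∂y = +0.002089.
|∇h| = √(0.0003556² + 0.002089²) = 0.002119
Seepage velocity v = K·i/n = 0.91 × 0.002119 / 0.23 = 0.008384 m/day = 3.062 m/yr.

3.1 m/yr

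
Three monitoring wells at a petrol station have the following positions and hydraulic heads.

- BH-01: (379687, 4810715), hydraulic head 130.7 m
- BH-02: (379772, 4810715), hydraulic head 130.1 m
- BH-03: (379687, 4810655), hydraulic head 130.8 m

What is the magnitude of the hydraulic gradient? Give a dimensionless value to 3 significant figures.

∂h/∂x = (130.1 − 130.7) / (379772 − 379687) = -0.007059
∂h/∂y = (130.8 − 130.7) / (4810655 − 4810715) = -0.001667
|∇h| = √(-0.007059² + -0.001667²) = 0.007253

0.00725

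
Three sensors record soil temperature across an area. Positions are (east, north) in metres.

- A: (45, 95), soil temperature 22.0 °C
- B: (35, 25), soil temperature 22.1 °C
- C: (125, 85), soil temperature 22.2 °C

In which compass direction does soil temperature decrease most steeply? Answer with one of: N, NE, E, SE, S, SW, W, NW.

Three-point gradient (reference A): Δ to B = (-10, -70, +0.1), Δ to C = (80, -10, +0.2).
∂T/∂x = +0.002281, ∂T/∂y = -0.001754 (det = 5700).
Steepest decrease is along −∇f = (-0.002281 E, +0.001754 N) → northwest.

NW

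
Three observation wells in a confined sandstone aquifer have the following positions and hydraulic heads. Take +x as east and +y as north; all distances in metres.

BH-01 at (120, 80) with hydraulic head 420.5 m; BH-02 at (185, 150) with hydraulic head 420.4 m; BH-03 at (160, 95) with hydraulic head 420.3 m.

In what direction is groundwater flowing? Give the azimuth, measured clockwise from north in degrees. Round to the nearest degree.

Three-point gradient (reference BH-01): Δ to BH-02 = (65, 70, -0.1), Δ to BH-03 = (40, 15, -0.2).
∂h/∂x = -0.006849, ∂h/∂y = +0.004932 (det = -1825).
Flow direction (−∇h) has components (+0.006849 E, -0.004932 N).
Azimuth = atan2(E, N) = atan2(+0.006849, -0.004932) = 125.8° ≈ 126°.

126°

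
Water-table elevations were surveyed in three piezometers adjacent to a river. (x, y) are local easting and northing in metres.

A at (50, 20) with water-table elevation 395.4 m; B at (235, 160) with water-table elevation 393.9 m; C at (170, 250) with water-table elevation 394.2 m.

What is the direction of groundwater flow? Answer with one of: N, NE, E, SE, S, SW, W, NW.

E

Three-point gradient (reference A): Δ to B = (185, 140, -1.5), Δ to C = (120, 230, -1.2).
∂h/∂x = -0.006874, ∂h/∂y = -0.001631 (det = 25750).
Flow = −∇h = (+0.006874 east, +0.001631 north), which points east.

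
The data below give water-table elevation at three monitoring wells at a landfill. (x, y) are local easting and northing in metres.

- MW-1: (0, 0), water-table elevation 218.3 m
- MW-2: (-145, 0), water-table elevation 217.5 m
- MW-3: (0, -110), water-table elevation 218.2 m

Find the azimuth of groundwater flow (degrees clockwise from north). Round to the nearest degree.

261°

∂h/∂x = (217.5 − 218.3) / (-145 − 0) = +0.005517
∂h/∂y = (218.2 − 218.3) / (-110 − 0) = +0.0009091
Flow direction (−∇h) has components (-0.005517 E, -0.0009091 N).
Azimuth = atan2(E, N) = atan2(-0.005517, -0.0009091) = 260.6° ≈ 261°.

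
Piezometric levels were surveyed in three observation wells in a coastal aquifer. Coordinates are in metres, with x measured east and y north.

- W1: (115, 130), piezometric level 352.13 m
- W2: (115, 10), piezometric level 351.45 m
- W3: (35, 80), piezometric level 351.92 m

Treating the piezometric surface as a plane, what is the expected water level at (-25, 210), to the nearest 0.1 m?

352.7 m

Differences from W1: to W2 (Δx, Δy, Δh) = (0, -120, -0.68); to W3 = (-80, -50, -0.21).
Solve a·Δx + b·Δy = Δh: det = 0·(-50) − (-80)·(-120) = -9600.
∂h/∂x = [(-0.68)·(-50) − (-0.21)·(-120)] / -9600 = -0.0009167
∂h/∂y = [0·(-0.21) − (-80)·(-0.68)] / -9600 = +0.005667
h(-25, 210) = 352.13 + (-0.0009167)·(-140) + (+0.005667)·(80) = 352.13 +0.128 +0.453 = 352.712 m.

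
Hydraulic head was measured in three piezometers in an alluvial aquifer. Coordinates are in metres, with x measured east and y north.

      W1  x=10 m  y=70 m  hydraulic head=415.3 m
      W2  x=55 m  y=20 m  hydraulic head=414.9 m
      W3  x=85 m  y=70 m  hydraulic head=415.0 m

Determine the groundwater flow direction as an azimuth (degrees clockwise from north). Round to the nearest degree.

138°

Taking W1 as reference: W2−W1 = (45, -50, -0.4); W3−W1 = (75, 0, -0.3).
Determinant of the coordinate differences = 45·0 − 75·(-50) = 3750.
∂h/∂x = [(-0.4)·0 − (-0.3)·(-50)] / 3750 = -0.004000
∂h/∂y = [45·(-0.3) − 75·(-0.4)] / 3750 = +0.004400
Flow direction (−∇h) has components (+0.004000 E, -0.004400 N).
Azimuth = atan2(E, N) = atan2(+0.004000, -0.004400) = 137.7° ≈ 138°.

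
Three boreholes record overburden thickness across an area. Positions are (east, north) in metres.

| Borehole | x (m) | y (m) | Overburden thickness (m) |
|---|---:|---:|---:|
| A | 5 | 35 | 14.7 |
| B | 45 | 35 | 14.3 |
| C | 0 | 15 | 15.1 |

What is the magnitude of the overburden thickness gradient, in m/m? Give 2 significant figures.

Three-point gradient (reference A): Δ to B = (40, 0, -0.4), Δ to C = (-5, -20, +0.4).
∂d/∂x = -0.010000, ∂d/∂y = -0.01750 (det = -800).
|∇f| = √(-0.010000² + -0.01750²) = 0.02016 m/m

0.020 m/m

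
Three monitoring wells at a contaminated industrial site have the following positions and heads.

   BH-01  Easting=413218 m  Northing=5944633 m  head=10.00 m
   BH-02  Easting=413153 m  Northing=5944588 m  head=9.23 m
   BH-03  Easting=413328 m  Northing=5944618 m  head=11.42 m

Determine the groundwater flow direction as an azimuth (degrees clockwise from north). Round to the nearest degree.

Taking BH-01 as reference: BH-02−BH-01 = (-65, -45, -0.77); BH-03−BH-01 = (110, -15, +1.42).
Solve a·Δx + b·Δy = Δh: det = (-65)·(-15) − 110·(-45) = 5925.
∂h/∂x = [(-0.77)·(-15) − (+1.42)·(-45)] / 5925 = +0.01273
∂h/∂y = [(-65)·(+1.42) − 110·(-0.77)] / 5925 = -0.001283
Flow direction (−∇h) has components (-0.01273 E, +0.001283 N).
Azimuth = atan2(E, N) = atan2(-0.01273, +0.001283) = 275.8° ≈ 276°.

276°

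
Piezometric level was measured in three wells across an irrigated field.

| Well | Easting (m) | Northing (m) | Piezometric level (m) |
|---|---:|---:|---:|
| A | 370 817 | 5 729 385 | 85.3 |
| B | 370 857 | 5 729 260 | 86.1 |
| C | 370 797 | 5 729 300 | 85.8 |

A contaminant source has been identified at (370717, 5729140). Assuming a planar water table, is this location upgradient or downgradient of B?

upgradient

Differences from A: to B (Δx, Δy, Δh) = (40, -125, +0.8); to C = (-20, -85, +0.5).
Solve a·Δx + b·Δy = Δh: det = 40·(-85) − (-20)·(-125) = -5900.
∂h/∂x = [(+0.8)·(-85) − (+0.5)·(-125)] / -5900 = +0.0009322
∂h/∂y = [40·(+0.5) − (-20)·(+0.8)] / -5900 = -0.006102
Head at (370717, 5729140) = 85.3 + (+0.0009322)·(-100) + (-0.006102)·(-245) = 86.70 m.
That is higher than the 86.1 m at B, so the point is upgradient.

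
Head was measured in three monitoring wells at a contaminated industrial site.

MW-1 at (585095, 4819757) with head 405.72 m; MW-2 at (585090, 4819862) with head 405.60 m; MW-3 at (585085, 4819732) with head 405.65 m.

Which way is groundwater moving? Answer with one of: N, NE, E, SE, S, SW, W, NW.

W

With h = a·x + b·y + c and MW-1 as origin, the differences give:
  (-5)·a + 105·b = -0.12
  (-10)·a + (-25)·b = -0.07
Eliminate b (×(-25) and ×105, subtract): 1175·a = 10.350 → a = ∂h/∂x = +0.008809
Back-substitute: b = ∂h/∂y = -0.0007234.
Flow = −∇h = (-0.008809 east, +0.0007234 north), which points west.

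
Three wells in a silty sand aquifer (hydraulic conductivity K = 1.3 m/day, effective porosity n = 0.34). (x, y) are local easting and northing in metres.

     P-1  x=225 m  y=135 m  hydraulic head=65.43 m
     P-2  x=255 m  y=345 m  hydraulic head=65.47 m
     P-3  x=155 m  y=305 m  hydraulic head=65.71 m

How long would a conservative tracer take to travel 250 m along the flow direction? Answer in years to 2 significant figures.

With h = a·x + b·y + c and P-1 as origin, the differences give:
  30·a + 210·b = +0.04
  (-70)·a + 170·b = +0.28
Eliminate b (×170 and ×210, subtract): 19800·a = -52.000 → a = ∂h/∂x = -0.002626
Back-substitute: b = ∂h/∂y = +0.0005657.
|∇h| = √(-0.002626² + 0.0005657²) = 0.002686
Seepage velocity v = K·i/n = 1.3 × 0.002686 / 0.34 = 0.01027 m/day.
t = 250 / 0.01027 = 2.434e+04 days = 66.6 years.

67 years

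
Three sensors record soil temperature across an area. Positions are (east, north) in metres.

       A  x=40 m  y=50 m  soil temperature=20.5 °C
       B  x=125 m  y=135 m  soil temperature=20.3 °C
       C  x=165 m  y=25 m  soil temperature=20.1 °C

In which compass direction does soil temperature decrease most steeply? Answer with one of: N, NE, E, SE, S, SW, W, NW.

Three-point gradient (reference A): Δ to B = (85, 85, -0.2), Δ to C = (125, -25, -0.4).
∂T/∂x = -0.003059, ∂T/∂y = +0.0007059 (det = -12750).
Steepest decrease is along −∇f = (+0.003059 E, -0.0007059 N) → east.

E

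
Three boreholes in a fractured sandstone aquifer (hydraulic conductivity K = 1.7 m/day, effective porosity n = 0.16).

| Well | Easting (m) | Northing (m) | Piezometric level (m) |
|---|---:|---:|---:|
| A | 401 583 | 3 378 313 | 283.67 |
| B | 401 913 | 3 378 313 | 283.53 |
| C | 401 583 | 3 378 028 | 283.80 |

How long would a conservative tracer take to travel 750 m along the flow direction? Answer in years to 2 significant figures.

310 years

∂h/∂x = (283.53 − 283.67) / (401913 − 401583) = -0.0004242
∂h/∂y = (283.80 − 283.67) / (3378028 − 3378313) = -0.0004561
|∇h| = √(-0.0004242² + -0.0004561²) = 0.0006229
Seepage velocity v = K·i/n = 1.7 × 0.0006229 / 0.16 = 0.006618 m/day.
t = 750 / 0.006618 = 1.133e+05 days = 310 years.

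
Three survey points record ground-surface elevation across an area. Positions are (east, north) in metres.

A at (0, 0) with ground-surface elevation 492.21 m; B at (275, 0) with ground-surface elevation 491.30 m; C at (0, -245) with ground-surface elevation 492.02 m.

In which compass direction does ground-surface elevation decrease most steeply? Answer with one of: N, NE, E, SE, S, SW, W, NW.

E

∂z/∂x = (491.30 − 492.21) / (275 − 0) = -0.003309
∂z/∂y = (492.02 − 492.21) / (-245 − 0) = +0.0007755
Steepest decrease is along −∇f = (+0.003309 E, -0.0007755 N) → east.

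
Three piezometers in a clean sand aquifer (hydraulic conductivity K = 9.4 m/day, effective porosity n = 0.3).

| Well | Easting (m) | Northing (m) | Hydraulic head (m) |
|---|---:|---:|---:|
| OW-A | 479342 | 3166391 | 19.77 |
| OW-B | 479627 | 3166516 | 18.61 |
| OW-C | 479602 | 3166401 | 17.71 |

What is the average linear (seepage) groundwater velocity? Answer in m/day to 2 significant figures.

Differences from OW-A: to OW-B (Δx, Δy, Δh) = (285, 125, -1.16); to OW-C = (260, 10, -2.06).
Determinant of the coordinate differences = 285·10 − 260·125 = -29650.
∂h/∂x = [(-1.16)·10 − (-2.06)·125] / -29650 = -0.008293
∂h/∂y = [285·(-2.06) − 260·(-1.16)] / -29650 = +0.009629
|∇h| = √(-0.008293² + 0.009629²) = 0.01271
Seepage velocity v = K·i/n = 9.4 × 0.01271 / 0.3 = 0.3982 m/day.

0.40 m/day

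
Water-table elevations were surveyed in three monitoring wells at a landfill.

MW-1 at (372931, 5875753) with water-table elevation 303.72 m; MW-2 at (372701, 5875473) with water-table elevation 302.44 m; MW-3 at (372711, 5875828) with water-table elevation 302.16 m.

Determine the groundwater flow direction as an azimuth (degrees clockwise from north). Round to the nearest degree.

278°

With h = a·x + b·y + c and MW-1 as origin, the differences give:
  (-230)·a + (-280)·b = -1.28
  (-220)·a + 75·b = -1.56
Eliminate b (×75 and ×(-280), subtract): -78850·a = -532.800 → a = ∂h/∂x = +0.006757
Back-substitute: b = ∂h/∂y = -0.0009791.
Flow direction (−∇h) has components (-0.006757 E, +0.0009791 N).
Azimuth = atan2(E, N) = atan2(-0.006757, +0.0009791) = 278.2° ≈ 278°.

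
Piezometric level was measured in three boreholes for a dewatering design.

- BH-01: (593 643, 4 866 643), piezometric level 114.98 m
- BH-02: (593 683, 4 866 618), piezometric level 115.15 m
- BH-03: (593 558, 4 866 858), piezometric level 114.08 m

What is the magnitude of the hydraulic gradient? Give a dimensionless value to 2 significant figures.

Taking BH-01 as reference: BH-02−BH-01 = (40, -25, +0.17); BH-03−BH-01 = (-85, 215, -0.90).
Solve a·Δx + b·Δy = Δh: det = 40·215 − (-85)·(-25) = 6475.
∂h/∂x = [(+0.17)·215 − (-0.90)·(-25)] / 6475 = +0.002170
∂h/∂y = [40·(-0.90) − (-85)·(+0.17)] / 6475 = -0.003328
|∇h| = √(0.002170² + -0.003328²) = 0.003973

0.0040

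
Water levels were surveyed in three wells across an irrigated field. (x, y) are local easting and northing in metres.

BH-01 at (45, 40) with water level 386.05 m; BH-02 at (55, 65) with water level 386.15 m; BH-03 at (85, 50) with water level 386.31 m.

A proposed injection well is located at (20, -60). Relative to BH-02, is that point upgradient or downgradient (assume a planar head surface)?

downgradient

Taking BH-01 as reference: BH-02−BH-01 = (10, 25, +0.10); BH-03−BH-01 = (40, 10, +0.26).
Solve a·Δx + b·Δy = Δh: det = 10·10 − 40·25 = -900.
∂h/∂x = [(+0.10)·10 − (+0.26)·25] / -900 = +0.006111
∂h/∂y = [10·(+0.26) − 40·(+0.10)] / -900 = +0.001556
Head at (20, -60) = 386.05 + (+0.006111)·(-25) + (+0.001556)·(-100) = 385.74 m.
That is lower than the 386.15 m at BH-02, so the point is downgradient.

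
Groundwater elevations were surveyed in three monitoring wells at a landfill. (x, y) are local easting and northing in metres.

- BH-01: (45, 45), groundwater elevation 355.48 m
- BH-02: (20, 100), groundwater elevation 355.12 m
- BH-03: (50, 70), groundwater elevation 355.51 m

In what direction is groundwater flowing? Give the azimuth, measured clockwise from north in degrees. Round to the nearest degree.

276°

Taking BH-01 as reference: BH-02−BH-01 = (-25, 55, -0.36); BH-03−BH-01 = (5, 25, +0.03).
Determinant of the coordinate differences = (-25)·25 − 5·55 = -900.
∂h/∂x = [(-0.36)·25 − (+0.03)·55] / -900 = +0.01183
∂h/∂y = [(-25)·(+0.03) − 5·(-0.36)] / -900 = -0.001167
Flow direction (−∇h) has components (-0.01183 E, +0.001167 N).
Azimuth = atan2(E, N) = atan2(-0.01183, +0.001167) = 275.6° ≈ 276°.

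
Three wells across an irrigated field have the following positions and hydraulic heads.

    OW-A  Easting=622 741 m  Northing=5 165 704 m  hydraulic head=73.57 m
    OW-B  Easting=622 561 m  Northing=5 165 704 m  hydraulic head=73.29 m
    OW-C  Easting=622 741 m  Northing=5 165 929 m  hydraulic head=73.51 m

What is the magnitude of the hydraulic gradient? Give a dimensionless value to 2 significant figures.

0.0016

∂h/∂x = (73.29 − 73.57) / (622561 − 622741) = +0.001556
∂h/∂y = (73.51 − 73.57) / (5165929 − 5165704) = -0.0002667
|∇h| = √(0.001556² + -0.0002667²) = 0.001579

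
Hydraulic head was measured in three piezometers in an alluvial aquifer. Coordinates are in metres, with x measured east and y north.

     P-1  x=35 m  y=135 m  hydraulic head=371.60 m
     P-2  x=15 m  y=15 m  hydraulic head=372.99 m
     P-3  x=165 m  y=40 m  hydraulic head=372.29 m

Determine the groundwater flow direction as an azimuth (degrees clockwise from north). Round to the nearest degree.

With h = a·x + b·y + c and P-1 as origin, the differences give:
  (-20)·a + (-120)·b = +1.39
  130·a + (-95)·b = +0.69
Eliminate b (×(-95) and ×(-120), subtract): 17500·a = -49.250 → a = ∂h/∂x = -0.002814
Back-substitute: b = ∂h/∂y = -0.01111.
Flow direction (−∇h) has components (+0.002814 E, +0.01111 N).
Azimuth = atan2(E, N) = atan2(+0.002814, +0.01111) = 14.2° ≈ 014°.

014°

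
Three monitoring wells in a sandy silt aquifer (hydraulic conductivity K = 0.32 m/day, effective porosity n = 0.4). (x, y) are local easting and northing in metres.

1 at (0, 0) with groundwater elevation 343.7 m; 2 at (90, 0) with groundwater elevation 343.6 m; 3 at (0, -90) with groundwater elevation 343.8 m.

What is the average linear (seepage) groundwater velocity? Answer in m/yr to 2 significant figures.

0.46 m/yr

∂h/∂x = (343.6 − 343.7) / (90 − 0) = -0.001111
∂h/∂y = (343.8 − 343.7) / (-90 − 0) = -0.001111
|∇h| = √(-0.001111² + -0.001111²) = 0.001571
Seepage velocity v = K·i/n = 0.32 × 0.001571 / 0.4 = 0.001257 m/day = 0.4591 m/yr.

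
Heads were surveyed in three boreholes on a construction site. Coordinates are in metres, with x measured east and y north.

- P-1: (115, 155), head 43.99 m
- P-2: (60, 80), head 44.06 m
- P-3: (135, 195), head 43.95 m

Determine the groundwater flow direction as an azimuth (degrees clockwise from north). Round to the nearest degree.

With h = a·x + b·y + c and P-1 as origin, the differences give:
  (-55)·a + (-75)·b = +0.07
  20·a + 40·b = -0.04
Eliminate b (×40 and ×(-75), subtract): -700·a = -0.200 → a = ∂h/∂x = +0.0002857
Back-substitute: b = ∂h/∂y = -0.001143.
Flow direction (−∇h) has components (-0.0002857 E, +0.001143 N).
Azimuth = atan2(E, N) = atan2(-0.0002857, +0.001143) = 346.0° ≈ 346°.

346°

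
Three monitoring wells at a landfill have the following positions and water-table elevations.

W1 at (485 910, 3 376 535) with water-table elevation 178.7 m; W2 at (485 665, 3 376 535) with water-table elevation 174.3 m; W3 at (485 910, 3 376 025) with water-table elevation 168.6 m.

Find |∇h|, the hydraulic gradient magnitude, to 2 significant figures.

∂h/∂x = (174.3 − 178.7) / (485665 − 485910) = +0.01796
∂h/∂y = (168.6 − 178.7) / (3376025 − 3376535) = +0.01980
|∇h| = √(0.01796² + 0.01980²) = 0.02673

0.027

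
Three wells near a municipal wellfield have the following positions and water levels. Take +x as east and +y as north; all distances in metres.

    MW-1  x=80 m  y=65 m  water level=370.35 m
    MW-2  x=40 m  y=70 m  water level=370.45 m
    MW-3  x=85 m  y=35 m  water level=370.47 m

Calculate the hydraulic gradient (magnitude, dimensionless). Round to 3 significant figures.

Differences from MW-1: to MW-2 (Δx, Δy, Δh) = (-40, 5, +0.10); to MW-3 = (5, -30, +0.12).
Determinant of the coordinate differences = (-40)·(-30) − 5·5 = 1175.
∂h/∂x = [(+0.10)·(-30) − (+0.12)·5] / 1175 = -0.003064
∂h/∂y = [(-40)·(+0.12) − 5·(+0.10)] / 1175 = -0.004511
|∇h| = √(-0.003064² + -0.004511²) = 0.005453

0.00545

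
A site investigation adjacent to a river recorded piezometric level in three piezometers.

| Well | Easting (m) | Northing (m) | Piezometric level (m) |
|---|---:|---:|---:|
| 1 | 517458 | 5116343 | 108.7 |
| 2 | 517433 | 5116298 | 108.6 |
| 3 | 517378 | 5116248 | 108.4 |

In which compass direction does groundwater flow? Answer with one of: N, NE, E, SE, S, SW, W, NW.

W

Three-point gradient (reference 1): Δ to 2 = (-25, -45, -0.1), Δ to 3 = (-80, -95, -0.3).
∂h/∂x = +0.003265, ∂h/∂y = +0.0004082 (det = -1225).
Flow = −∇h = (-0.003265 east, -0.0004082 north), which points west.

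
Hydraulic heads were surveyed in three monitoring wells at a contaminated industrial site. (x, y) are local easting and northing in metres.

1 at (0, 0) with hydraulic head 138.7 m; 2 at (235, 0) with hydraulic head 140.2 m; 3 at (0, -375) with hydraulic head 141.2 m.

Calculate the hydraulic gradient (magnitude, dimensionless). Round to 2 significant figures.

∂h/∂x = (140.2 − 138.7) / (235 − 0) = +0.006383
∂h/∂y = (141.2 − 138.7) / (-375 − 0) = -0.006667
|∇h| = √(0.006383² + -0.006667²) = 0.00923

0.0092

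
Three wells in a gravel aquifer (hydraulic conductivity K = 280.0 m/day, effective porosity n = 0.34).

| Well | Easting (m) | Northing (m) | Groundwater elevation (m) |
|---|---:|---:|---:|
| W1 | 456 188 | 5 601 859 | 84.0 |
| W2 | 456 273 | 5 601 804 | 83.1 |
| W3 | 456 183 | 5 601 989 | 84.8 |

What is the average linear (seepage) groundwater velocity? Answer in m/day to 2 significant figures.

7.4 m/day

With h = a·x + b·y + c and W1 as origin, the differences give:
  85·a + (-55)·b = -0.9
  (-5)·a + 130·b = +0.8
Eliminate b (×130 and ×(-55), subtract): 10775·a = -73.00 → a = ∂h/∂x = -0.006775
Back-substitute: b = ∂h/∂y = +0.005893.
|∇h| = √(-0.006775² + 0.005893²) = 0.008979
Seepage velocity v = K·i/n = 280.0 × 0.008979 / 0.34 = 7.394 m/day.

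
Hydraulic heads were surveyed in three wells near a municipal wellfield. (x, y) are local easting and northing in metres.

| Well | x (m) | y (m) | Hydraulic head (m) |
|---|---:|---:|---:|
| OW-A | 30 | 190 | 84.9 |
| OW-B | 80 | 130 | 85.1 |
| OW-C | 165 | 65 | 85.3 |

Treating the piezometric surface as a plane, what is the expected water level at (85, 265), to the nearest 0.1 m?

84.6 m

Taking OW-A as reference: OW-B−OW-A = (50, -60, +0.2); OW-C−OW-A = (135, -125, +0.4).
Determinant of the coordinate differences = 50·(-125) − 135·(-60) = 1850.
∂h/∂x = [(+0.2)·(-125) − (+0.4)·(-60)] / 1850 = -0.0005405
∂h/∂y = [50·(+0.4) − 135·(+0.2)] / 1850 = -0.003784
h(85, 265) = 84.9 + (-0.0005405)·(55) + (-0.003784)·(75) = 84.9 -0.030 -0.284 = 84.586 m.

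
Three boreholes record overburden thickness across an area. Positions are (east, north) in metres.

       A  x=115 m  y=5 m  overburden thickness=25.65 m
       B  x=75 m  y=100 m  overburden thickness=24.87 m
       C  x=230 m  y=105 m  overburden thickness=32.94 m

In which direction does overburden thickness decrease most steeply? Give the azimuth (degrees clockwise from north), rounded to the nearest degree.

255°

With d = a·x + b·y + c and A as origin, the differences give:
  (-40)·a + 95·b = -0.78
  115·a + 100·b = +7.29
Eliminate b (×100 and ×95, subtract): -14925·a = -770.550 → a = ∂d/∂x = +0.05163
Back-substitute: b = ∂d/∂y = +0.01353.
Steepest decrease is along −∇f: components (-0.05163 E, -0.01353 N).
Azimuth = atan2(-0.05163, -0.01353) = 255.3° ≈ 255°.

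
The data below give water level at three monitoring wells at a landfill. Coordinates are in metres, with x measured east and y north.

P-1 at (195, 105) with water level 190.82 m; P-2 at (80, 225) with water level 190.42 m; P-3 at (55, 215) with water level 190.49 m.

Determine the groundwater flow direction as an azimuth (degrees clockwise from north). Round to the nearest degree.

014°

Taking P-1 as reference: P-2−P-1 = (-115, 120, -0.40); P-3−P-1 = (-140, 110, -0.33).
Determinant of the coordinate differences = (-115)·110 − (-140)·120 = 4150.
∂h/∂x = [(-0.40)·110 − (-0.33)·120] / 4150 = -0.001060
∂h/∂y = [(-115)·(-0.33) − (-140)·(-0.40)] / 4150 = -0.004349
Flow direction (−∇h) has components (+0.001060 E, +0.004349 N).
Azimuth = atan2(E, N) = atan2(+0.001060, +0.004349) = 13.7° ≈ 014°.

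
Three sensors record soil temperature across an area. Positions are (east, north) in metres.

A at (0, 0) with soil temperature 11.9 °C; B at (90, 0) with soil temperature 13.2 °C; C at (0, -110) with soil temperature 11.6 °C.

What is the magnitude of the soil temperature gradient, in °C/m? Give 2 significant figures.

0.015 °C/m

∂T/∂x = (13.2 − 11.9) / (90 − 0) = +0.01444
∂T/∂y = (11.6 − 11.9) / (-110 − 0) = +0.002727
|∇f| = √(0.01444² + 0.002727²) = 0.0147 °C/m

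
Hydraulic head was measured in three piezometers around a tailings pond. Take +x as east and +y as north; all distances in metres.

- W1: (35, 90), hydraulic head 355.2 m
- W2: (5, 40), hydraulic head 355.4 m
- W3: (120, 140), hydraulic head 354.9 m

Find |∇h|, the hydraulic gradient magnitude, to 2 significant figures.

With h = a·x + b·y + c and W1 as origin, the differences give:
  (-30)·a + (-50)·b = +0.2
  85·a + 50·b = -0.3
Eliminate b (×50 and ×(-50), subtract): 2750·a = -5.00 → a = ∂h/∂x = -0.001818
Back-substitute: b = ∂h/∂y = -0.002909.
|∇h| = √(-0.001818² + -0.002909²) = 0.00343

0.0034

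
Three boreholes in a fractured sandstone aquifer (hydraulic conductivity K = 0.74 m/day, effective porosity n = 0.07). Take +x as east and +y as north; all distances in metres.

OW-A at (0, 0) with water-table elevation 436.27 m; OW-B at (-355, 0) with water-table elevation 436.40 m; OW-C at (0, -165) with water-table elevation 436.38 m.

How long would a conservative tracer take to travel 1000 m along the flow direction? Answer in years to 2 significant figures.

∂h/∂x = (436.40 − 436.27) / (-355 − 0) = -0.0003662
∂h/∂y = (436.38 − 436.27) / (-165 − 0) = -0.0006667
|∇h| = √(-0.0003662² + -0.0006667²) = 0.0007607
Seepage velocity v = K·i/n = 0.74 × 0.0007607 / 0.07 = 0.008042 m/day.
t = 1000 / 0.008042 = 1.243e+05 days = 340 years.

340 years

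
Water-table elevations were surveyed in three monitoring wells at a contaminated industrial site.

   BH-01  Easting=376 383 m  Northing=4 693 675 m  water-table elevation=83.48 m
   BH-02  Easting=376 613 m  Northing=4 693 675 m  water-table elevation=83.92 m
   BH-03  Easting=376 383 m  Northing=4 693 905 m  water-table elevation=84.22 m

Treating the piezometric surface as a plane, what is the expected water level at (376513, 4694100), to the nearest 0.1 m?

85.1 m

∂h/∂x = (83.92 − 83.48) / (376613 − 376383) = +0.001913
∂h/∂y = (84.22 − 83.48) / (4693905 − 4693675) = +0.003217
h(376513, 4694100) = 83.48 + (+0.001913)·(130) + (+0.003217)·(425) = 83.48 +0.249 +1.367 = 85.096 m.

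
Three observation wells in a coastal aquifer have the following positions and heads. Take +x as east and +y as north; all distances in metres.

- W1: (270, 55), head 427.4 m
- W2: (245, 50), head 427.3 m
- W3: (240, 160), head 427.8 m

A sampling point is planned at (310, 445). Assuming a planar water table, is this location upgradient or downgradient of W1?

With h = a·x + b·y + c and W1 as origin, the differences give:
  (-25)·a + (-5)·b = -0.1
  (-30)·a + 105·b = +0.4
Eliminate b (×105 and ×(-5), subtract): -2775·a = -8.50 → a = ∂h/∂x = +0.003063
Back-substitute: b = ∂h/∂y = +0.004685.
Head at (310, 445) = 427.4 + (+0.003063)·(40) + (+0.004685)·(390) = 429.35 m.
That is higher than the 427.4 m at W1, so the point is upgradient.

upgradient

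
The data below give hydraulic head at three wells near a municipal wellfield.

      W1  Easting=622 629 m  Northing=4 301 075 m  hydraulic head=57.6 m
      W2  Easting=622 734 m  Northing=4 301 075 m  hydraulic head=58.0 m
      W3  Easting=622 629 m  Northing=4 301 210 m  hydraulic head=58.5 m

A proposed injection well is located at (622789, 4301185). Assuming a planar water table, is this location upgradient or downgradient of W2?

∂h/∂x = (58.0 − 57.6) / (622734 − 622629) = +0.003810
∂h/∂y = (58.5 − 57.6) / (4301210 − 4301075) = +0.006667
Head at (622789, 4301185) = 57.6 + (+0.003810)·(160) + (+0.006667)·(110) = 58.94 m.
That is higher than the 58.0 m at W2, so the point is upgradient.

upgradient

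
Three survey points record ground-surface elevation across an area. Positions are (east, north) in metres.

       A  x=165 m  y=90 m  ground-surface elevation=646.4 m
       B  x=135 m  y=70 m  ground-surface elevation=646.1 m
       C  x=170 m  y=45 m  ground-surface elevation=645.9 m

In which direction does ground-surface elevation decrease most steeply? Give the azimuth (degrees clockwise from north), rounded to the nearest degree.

192°

With z = a·x + b·y + c and A as origin, the differences give:
  (-30)·a + (-20)·b = -0.3
  5·a + (-45)·b = -0.5
Eliminate b (×(-45) and ×(-20), subtract): 1450·a = 3.50 → a = ∂z/∂x = +0.002414
Back-substitute: b = ∂z/∂y = +0.01138.
Steepest decrease is along −∇f: components (-0.002414 E, -0.01138 N).
Azimuth = atan2(-0.002414, -0.01138) = 192.0° ≈ 192°.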